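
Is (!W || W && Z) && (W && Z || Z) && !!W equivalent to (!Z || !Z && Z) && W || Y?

E1: (!W || W && Z) && (W && Z || Z) && !!W
    = (W && Z || !W && Z) && !!W
    = (W && Z || !W && Z) && W
    = Z && W
E2: (!Z || !Z && Z) && W || Y
    = !Z && W || Y
These differ: at W=1, Y=1, Z=0, E1 = 0 but E2 = 1.

No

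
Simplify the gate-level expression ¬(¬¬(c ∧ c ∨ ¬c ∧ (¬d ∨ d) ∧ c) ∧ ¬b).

¬(¬¬(c ∧ c ∨ ¬c ∧ (¬d ∨ d) ∧ c) ∧ ¬b)
= ¬(¬¬(c ∧ c ∨ ¬c ∧ c) ∧ ¬b)   — complement / identity
= ¬(¬¬c ∧ ¬b)   — distribution
= ¬c ∨ b   — De Morgan

¬c ∨ b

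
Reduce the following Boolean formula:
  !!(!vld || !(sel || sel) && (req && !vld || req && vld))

!!(!vld || !(sel || sel) && (req && !vld || req && vld))
= !!(!vld || !(sel || sel) && req)   (distribution)
= !vld || !(sel || sel) && req   (double negation)
= !vld || !sel && req   (idempotence)

!vld || !sel && req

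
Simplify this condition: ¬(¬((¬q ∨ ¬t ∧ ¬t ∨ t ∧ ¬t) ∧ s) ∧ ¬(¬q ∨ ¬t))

¬(¬((¬q ∨ ¬t ∧ ¬t ∨ t ∧ ¬t) ∧ s) ∧ ¬(¬q ∨ ¬t))
= (¬q ∨ ¬t ∧ ¬t ∨ t ∧ ¬t) ∧ s ∨ ¬q ∨ ¬t   (De Morgan)
= (¬q ∨ ¬t) ∧ s ∨ ¬q ∨ ¬t   (distribution)
= ¬q ∨ ¬t   (absorption)

¬q ∨ ¬t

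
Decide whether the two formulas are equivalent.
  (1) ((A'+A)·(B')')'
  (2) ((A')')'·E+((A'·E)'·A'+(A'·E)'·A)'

No

E1: ((A'+A)·(B')')'
    = ((B')')'
    = B'
E2: ((A')')'·E+((A'·E)'·A'+(A'·E)'·A)'
    = ((A')')'·E+((A'·E)')'
    = ((A')')'·E+A'·E
    = A'·E+A'·E
    = A'·E
These differ: at A=0, B=0, E=0, E1 = 1 but E2 = 0.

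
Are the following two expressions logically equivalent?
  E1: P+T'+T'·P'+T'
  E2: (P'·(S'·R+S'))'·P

E1: P+T'+T'·P'+T'
    = P+T'+T'   (absorption)
    = P+T'   (idempotence)
E2: (P'·(S'·R+S'))'·P
    = (P'·S')'·P   (absorption)
    = (P+S)·P   (De Morgan)
    = P   (absorption)
These differ: at P=0, R=1, S=0, T=0, E1 = 1 but E2 = 0.

No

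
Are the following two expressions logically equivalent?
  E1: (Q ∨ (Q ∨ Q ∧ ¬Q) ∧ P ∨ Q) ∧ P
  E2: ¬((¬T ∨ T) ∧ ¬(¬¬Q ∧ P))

Yes

E1: (Q ∨ (Q ∨ Q ∧ ¬Q) ∧ P ∨ Q) ∧ P
    = (Q ∨ Q ∧ P ∨ Q) ∧ P   — complement / identity
    = (Q ∨ Q) ∧ P   — absorption
    = Q ∧ P   — idempotence
E2: ¬((¬T ∨ T) ∧ ¬(¬¬Q ∧ P))
    = ¬¬(¬¬Q ∧ P)   — complement / identity
    = ¬¬(Q ∧ P)   — double negation
    = Q ∧ P   — double negation
Both reduce to Q ∧ P, so they are equivalent.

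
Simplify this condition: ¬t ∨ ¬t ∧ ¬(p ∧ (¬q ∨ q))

¬t

¬t ∨ ¬t ∧ ¬(p ∧ (¬q ∨ q))
= ¬t ∨ ¬t ∧ ¬p   — complement / identity
= ¬t   — absorption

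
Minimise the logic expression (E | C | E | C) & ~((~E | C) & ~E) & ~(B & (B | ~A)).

E & ~B

(E | C | E | C) & ~((~E | C) & ~E) & ~(B & (B | ~A))
= (E | C) & ~((~E | C) & ~E) & ~(B & (B | ~A))
= (E | C) & ~((~E | C) & ~E) & ~B
= (E | C) & ~~E & ~B
= (E | C) & E & ~B
= E & ~B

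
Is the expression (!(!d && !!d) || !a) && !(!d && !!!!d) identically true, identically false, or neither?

identically true

(!(!d && !!d) || !a) && !(!d && !!!!d)
= (!(!d && !!d) || !a) && !(!d && !!d)   — double negation
= !(!d && !!d)   — absorption
= d || !d   — De Morgan
= true   — complement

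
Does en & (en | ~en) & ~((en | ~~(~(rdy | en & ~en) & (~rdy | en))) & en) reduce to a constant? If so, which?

yes, False

en & (en | ~en) & ~((en | ~~(~(rdy | en & ~en) & (~rdy | en))) & en)
= en & (en | ~en) & ~((en | ~~(~rdy & (~rdy | en))) & en)
= en & (en | ~en) & ~((en | ~~~rdy) & en)
= en & ~((en | ~~~rdy) & en)
= en & ~((en | ~rdy) & en)
= en & ~en
= 0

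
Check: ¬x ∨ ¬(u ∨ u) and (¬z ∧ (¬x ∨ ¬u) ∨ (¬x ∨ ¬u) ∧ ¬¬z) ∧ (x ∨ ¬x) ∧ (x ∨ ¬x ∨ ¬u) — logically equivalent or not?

E1: ¬x ∨ ¬(u ∨ u)
    = ¬x ∨ ¬u
E2: (¬z ∧ (¬x ∨ ¬u) ∨ (¬x ∨ ¬u) ∧ ¬¬z) ∧ (x ∨ ¬x) ∧ (x ∨ ¬x ∨ ¬u)
    = (¬z ∧ (¬x ∨ ¬u) ∨ (¬x ∨ ¬u) ∧ z) ∧ (x ∨ ¬x) ∧ (x ∨ ¬x ∨ ¬u)
    = (¬z ∧ (¬x ∨ ¬u) ∨ (¬x ∨ ¬u) ∧ z) ∧ (x ∨ ¬x)
    = (¬x ∨ ¬u) ∧ (x ∨ ¬x)
    = ¬x ∨ ¬u
Both reduce to ¬x ∨ ¬u, so they are equivalent.

Yes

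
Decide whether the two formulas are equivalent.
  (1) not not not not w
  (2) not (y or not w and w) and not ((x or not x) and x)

No

E1: not not not not w
    = not not w   (double negation)
    = w   (double negation)
E2: not (y or not w and w) and not ((x or not x) and x)
    = not y and not ((x or not x) and x)   (complement / identity)
    = not y and not x   (complement / identity)
These differ: at w=1, x=1, y=1, E1 = 1 but E2 = 0.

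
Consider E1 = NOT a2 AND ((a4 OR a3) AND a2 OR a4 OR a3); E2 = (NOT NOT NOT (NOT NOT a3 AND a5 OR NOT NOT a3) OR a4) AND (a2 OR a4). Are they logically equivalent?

E1: NOT a2 AND ((a4 OR a3) AND a2 OR a4 OR a3)
    = NOT a2 AND (a4 OR a3)   (absorption)
E2: (NOT NOT NOT (NOT NOT a3 AND a5 OR NOT NOT a3) OR a4) AND (a2 OR a4)
    = (NOT NOT NOT NOT NOT a3 OR a4) AND (a2 OR a4)   (absorption)
    = (NOT NOT NOT a3 OR a4) AND (a2 OR a4)   (double negation)
    = (NOT a3 OR a4) AND (a2 OR a4)   (double negation)
    = NOT a3 AND a2 OR a4   (distribution)
These differ: at a2=1, a3=1, a4=1, a5=1, E1 = 0 but E2 = 1.

No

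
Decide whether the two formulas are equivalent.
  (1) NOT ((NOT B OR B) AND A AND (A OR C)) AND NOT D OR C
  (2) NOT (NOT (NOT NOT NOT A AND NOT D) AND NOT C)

Yes

E1: NOT ((NOT B OR B) AND A AND (A OR C)) AND NOT D OR C
    = NOT (A AND (A OR C)) AND NOT D OR C   (complement / identity)
    = NOT A AND NOT D OR C   (absorption)
E2: NOT (NOT (NOT NOT NOT A AND NOT D) AND NOT C)
    = NOT NOT NOT A AND NOT D OR C   (De Morgan)
    = NOT A AND NOT D OR C   (double negation)
Both reduce to NOT A AND NOT D OR C, so they are equivalent.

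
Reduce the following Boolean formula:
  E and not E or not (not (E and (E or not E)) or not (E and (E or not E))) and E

E

E and not E or not (not (E and (E or not E)) or not (E and (E or not E))) and E
= E and not E or not not (E and (E or not E)) and E   [idempotence]
= E and not E or not not E and E   [complement / identity]
= E and not E or E and E   [double negation]
= E   [distribution]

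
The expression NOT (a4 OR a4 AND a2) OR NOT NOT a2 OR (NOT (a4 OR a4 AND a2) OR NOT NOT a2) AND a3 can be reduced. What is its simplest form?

NOT a4 OR a2

NOT (a4 OR a4 AND a2) OR NOT NOT a2 OR (NOT (a4 OR a4 AND a2) OR NOT NOT a2) AND a3
= NOT (a4 OR a4 AND a2) OR NOT NOT a2
= NOT (a4 OR a4 AND a2) OR a2
= NOT a4 OR a2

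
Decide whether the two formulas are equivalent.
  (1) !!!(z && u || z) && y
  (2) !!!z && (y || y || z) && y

Yes

E1: !!!(z && u || z) && y
    = !!!z && y   (absorption)
    = !z && y   (double negation)
E2: !!!z && (y || y || z) && y
    = !!!z && (y || z) && y   (idempotence)
    = !z && (y || z) && y   (double negation)
    = !z && y   (absorption)
Both reduce to !z && y, so they are equivalent.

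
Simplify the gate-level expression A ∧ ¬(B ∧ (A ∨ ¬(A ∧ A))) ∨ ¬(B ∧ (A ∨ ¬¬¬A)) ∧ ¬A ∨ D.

¬B ∨ D

A ∧ ¬(B ∧ (A ∨ ¬(A ∧ A))) ∨ ¬(B ∧ (A ∨ ¬¬¬A)) ∧ ¬A ∨ D
= A ∧ ¬(B ∧ (A ∨ ¬A)) ∨ ¬(B ∧ (A ∨ ¬¬¬A)) ∧ ¬A ∨ D   (idempotence)
= A ∧ ¬(B ∧ (A ∨ ¬A)) ∨ ¬(B ∧ (A ∨ ¬A)) ∧ ¬A ∨ D   (double negation)
= ¬(B ∧ (A ∨ ¬A)) ∨ D   (distribution)
= ¬B ∨ D   (complement / identity)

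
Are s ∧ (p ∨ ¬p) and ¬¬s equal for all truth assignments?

Yes

E1: s ∧ (p ∨ ¬p)
    = s   — complement / identity
E2: ¬¬s
    = s   — double negation
Both reduce to s, so they are equivalent.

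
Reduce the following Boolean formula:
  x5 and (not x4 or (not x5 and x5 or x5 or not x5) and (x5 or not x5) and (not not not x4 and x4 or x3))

x5 and (not x4 or x3)

x5 and (not x4 or (not x5 and x5 or x5 or not x5) and (x5 or not x5) and (not not not x4 and x4 or x3))
= x5 and (not x4 or (not x5 and x5 or x5 or not x5) and (x5 or not x5) and (not x4 and x4 or x3))
= x5 and (not x4 or (not x5 and x5 or x5 or not x5) and (x5 or not x5) and x3)
= x5 and (not x4 or (not x5 and x5 or x5 or not x5) and x3)
= x5 and (not x4 or (x5 or not x5) and x3)
= x5 and (not x4 or x3)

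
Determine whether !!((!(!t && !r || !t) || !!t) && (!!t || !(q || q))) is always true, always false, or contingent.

contingent

!!((!(!t && !r || !t) || !!t) && (!!t || !(q || q)))
= !!((!(!t && !r || !t) || !!t) && (!!t || !q))   (idempotence)
= (!(!t && !r || !t) || !!t) && (!!t || !q)   (double negation)
= (!!t || !!t) && (!!t || !q)   (absorption)
= !!t || !!t && !q   (distribution)
= !!t   (absorption)
= t   (double negation)
This depends on t, so it is not a constant.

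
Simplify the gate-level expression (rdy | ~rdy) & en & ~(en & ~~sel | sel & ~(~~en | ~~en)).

(rdy | ~rdy) & en & ~(en & ~~sel | sel & ~(~~en | ~~en))
= (rdy | ~rdy) & en & ~(en & sel | sel & ~(~~en | ~~en))   [double negation]
= (rdy | ~rdy) & en & ~(en & sel | sel & ~en & ~en)   [De Morgan]
= en & ~(en & sel | sel & ~en & ~en)   [complement / identity]
= en & ~(en & sel | sel & ~en)   [idempotence]
= en & ~sel   [distribution]

en & ~sel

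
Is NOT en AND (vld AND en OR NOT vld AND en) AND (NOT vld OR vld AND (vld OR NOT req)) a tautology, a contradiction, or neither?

contradiction

NOT en AND (vld AND en OR NOT vld AND en) AND (NOT vld OR vld AND (vld OR NOT req))
= NOT en AND (vld AND en OR NOT vld AND en) AND (NOT vld OR vld)   [absorption]
= NOT en AND en AND (NOT vld OR vld)   [distribution]
= NOT en AND en   [complement / identity]
= FALSE   [complement]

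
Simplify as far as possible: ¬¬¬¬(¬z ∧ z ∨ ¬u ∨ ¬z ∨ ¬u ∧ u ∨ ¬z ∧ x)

¬¬¬¬(¬z ∧ z ∨ ¬u ∨ ¬z ∨ ¬u ∧ u ∨ ¬z ∧ x)
= ¬¬¬¬(¬u ∨ ¬z ∨ ¬u ∧ u ∨ ¬z ∧ x)   (complement / identity)
= ¬¬¬¬(¬u ∨ ¬z ∨ ¬z ∧ x)   (complement / identity)
= ¬¬(¬u ∨ ¬z ∨ ¬z ∧ x)   (double negation)
= ¬u ∨ ¬z ∨ ¬z ∧ x   (double negation)
= ¬u ∨ ¬z   (absorption)

¬u ∨ ¬z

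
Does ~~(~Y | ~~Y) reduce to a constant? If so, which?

~~(~Y | ~~Y)
= ~Y | ~~Y   — double negation
= ~Y | Y   — double negation
= 1   — complement

yes, True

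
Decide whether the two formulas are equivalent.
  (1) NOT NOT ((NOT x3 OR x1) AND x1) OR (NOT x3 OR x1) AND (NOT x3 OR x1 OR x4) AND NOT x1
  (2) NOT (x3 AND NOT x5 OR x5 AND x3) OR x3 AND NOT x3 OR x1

E1: NOT NOT ((NOT x3 OR x1) AND x1) OR (NOT x3 OR x1) AND (NOT x3 OR x1 OR x4) AND NOT x1
    = (NOT x3 OR x1) AND x1 OR (NOT x3 OR x1) AND (NOT x3 OR x1 OR x4) AND NOT x1   — double negation
    = (NOT x3 OR x1) AND x1 OR (NOT x3 OR x1) AND NOT x1   — absorption
    = NOT x3 OR x1   — distribution
E2: NOT (x3 AND NOT x5 OR x5 AND x3) OR x3 AND NOT x3 OR x1
    = NOT x3 OR x3 AND NOT x3 OR x1   — distribution
    = NOT x3 OR x1   — complement / identity
Both reduce to NOT x3 OR x1, so they are equivalent.

Yes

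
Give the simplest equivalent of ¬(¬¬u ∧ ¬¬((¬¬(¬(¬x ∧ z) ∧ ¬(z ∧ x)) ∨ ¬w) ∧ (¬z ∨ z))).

¬(¬¬u ∧ ¬¬((¬¬(¬(¬x ∧ z) ∧ ¬(z ∧ x)) ∨ ¬w) ∧ (¬z ∨ z)))
= ¬(¬¬u ∧ ¬¬((¬(¬x ∧ z ∨ z ∧ x) ∨ ¬w) ∧ (¬z ∨ z)))   (De Morgan)
= ¬(¬¬u ∧ ¬¬((¬z ∨ ¬w) ∧ (¬z ∨ z)))   (distribution)
= ¬(¬¬u ∧ ¬¬(¬z ∨ ¬w))   (complement / identity)
= ¬u ∨ ¬(¬z ∨ ¬w)   (De Morgan)
= ¬u ∨ z ∧ w   (De Morgan)

¬u ∨ z ∧ w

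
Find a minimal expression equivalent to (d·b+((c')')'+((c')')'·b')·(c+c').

d·b+c'

(d·b+((c')')'+((c')')'·b')·(c+c')
= d·b+((c')')'+((c')')'·b'   — complement / identity
= d·b+((c')')'   — absorption
= d·b+c'   — double negation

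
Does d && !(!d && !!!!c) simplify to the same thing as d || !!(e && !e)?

E1: d && !(!d && !!!!c)
    = d && (d || !!!c)   [De Morgan]
    = d && (d || !c)   [double negation]
    = d   [absorption]
E2: d || !!(e && !e)
    = d || e && !e   [double negation]
    = d   [complement / identity]
Both reduce to d, so they are equivalent.

Yes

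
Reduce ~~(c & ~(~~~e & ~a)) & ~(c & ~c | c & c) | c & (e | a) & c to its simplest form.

~~(c & ~(~~~e & ~a)) & ~(c & ~c | c & c) | c & (e | a) & c
= ~~(c & ~(~~~e & ~a)) & ~c | c & (e | a) & c   [distribution]
= c & ~(~~~e & ~a) & ~c | c & (e | a) & c   [double negation]
= c & ~(~e & ~a) & ~c | c & (e | a) & c   [double negation]
= c & (e | a) & ~c | c & (e | a) & c   [De Morgan]
= c & (e | a)   [distribution]

c & (e | a)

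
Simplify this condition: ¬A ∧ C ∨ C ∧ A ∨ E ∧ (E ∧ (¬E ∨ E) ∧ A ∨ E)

¬A ∧ C ∨ C ∧ A ∨ E ∧ (E ∧ (¬E ∨ E) ∧ A ∨ E)
= C ∨ E ∧ (E ∧ (¬E ∨ E) ∧ A ∨ E)
= C ∨ E ∧ (E ∧ A ∨ E)
= C ∨ E ∧ E
= C ∨ E

C ∨ E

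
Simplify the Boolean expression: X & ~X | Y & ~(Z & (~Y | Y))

X & ~X | Y & ~(Z & (~Y | Y))
= X & ~X | Y & ~Z   — complement / identity
= Y & ~Z   — complement / identity

Y & ~Z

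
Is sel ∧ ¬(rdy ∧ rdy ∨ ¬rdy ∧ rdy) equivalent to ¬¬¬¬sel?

E1: sel ∧ ¬(rdy ∧ rdy ∨ ¬rdy ∧ rdy)
    = sel ∧ ¬rdy
E2: ¬¬¬¬sel
    = ¬¬sel
    = sel
These differ: at rdy=1, sel=1, E1 = 0 but E2 = 1.

No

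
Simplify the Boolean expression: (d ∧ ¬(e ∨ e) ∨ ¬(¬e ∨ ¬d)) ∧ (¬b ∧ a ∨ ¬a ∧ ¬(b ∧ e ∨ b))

d ∧ ¬b

(d ∧ ¬(e ∨ e) ∨ ¬(¬e ∨ ¬d)) ∧ (¬b ∧ a ∨ ¬a ∧ ¬(b ∧ e ∨ b))
= (d ∧ ¬(e ∨ e) ∨ ¬(¬e ∨ ¬d)) ∧ (¬b ∧ a ∨ ¬a ∧ ¬b)   — absorption
= (d ∧ ¬e ∨ ¬(¬e ∨ ¬d)) ∧ (¬b ∧ a ∨ ¬a ∧ ¬b)   — idempotence
= (d ∧ ¬e ∨ e ∧ d) ∧ (¬b ∧ a ∨ ¬a ∧ ¬b)   — De Morgan
= (d ∧ ¬e ∨ e ∧ d) ∧ ¬b   — distribution
= d ∧ ¬b   — distribution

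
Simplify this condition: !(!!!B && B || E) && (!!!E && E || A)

!(!!!B && B || E) && (!!!E && E || A)
= !(!B && B || E) && (!!!E && E || A)
= !(!B && B || E) && (!E && E || A)
= !E && (!E && E || A)
= !E && A

!E && A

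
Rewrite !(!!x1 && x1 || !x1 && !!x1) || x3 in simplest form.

!(!!x1 && x1 || !x1 && !!x1) || x3
= !!!x1 || x3   [distribution]
= !x1 || x3   [double negation]

!x1 || x3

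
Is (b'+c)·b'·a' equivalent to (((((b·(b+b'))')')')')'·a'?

Yes

E1: (b'+c)·b'·a'
    = b'·a'
E2: (((((b·(b+b'))')')')')'·a'
    = ((((b')')')')'·a'
    = ((b')')'·a'
    = b'·a'
Both reduce to b'·a', so they are equivalent.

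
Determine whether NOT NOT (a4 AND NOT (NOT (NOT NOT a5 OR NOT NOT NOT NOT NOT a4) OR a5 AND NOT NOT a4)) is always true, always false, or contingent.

always false

NOT NOT (a4 AND NOT (NOT (NOT NOT a5 OR NOT NOT NOT NOT NOT a4) OR a5 AND NOT NOT a4))
= NOT NOT (a4 AND NOT (NOT a5 AND NOT NOT NOT NOT a4 OR a5 AND NOT NOT a4))   [De Morgan]
= NOT NOT (a4 AND NOT (NOT a5 AND NOT NOT a4 OR a5 AND NOT NOT a4))   [double negation]
= NOT NOT (a4 AND NOT NOT NOT a4)   [distribution]
= NOT NOT (a4 AND NOT a4)   [double negation]
= a4 AND NOT a4   [double negation]
= FALSE   [complement]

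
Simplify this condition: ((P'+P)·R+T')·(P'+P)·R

R

((P'+P)·R+T')·(P'+P)·R
= (P'+P)·R   [absorption]
= R   [complement / identity]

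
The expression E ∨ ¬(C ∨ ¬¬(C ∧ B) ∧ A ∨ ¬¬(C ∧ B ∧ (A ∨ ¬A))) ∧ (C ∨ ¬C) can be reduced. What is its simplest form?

E ∨ ¬(C ∨ ¬¬(C ∧ B) ∧ A ∨ ¬¬(C ∧ B ∧ (A ∨ ¬A))) ∧ (C ∨ ¬C)
= E ∨ ¬(C ∨ ¬¬(C ∧ B) ∧ A ∨ ¬¬(C ∧ B)) ∧ (C ∨ ¬C)
= E ∨ ¬(C ∨ ¬¬(C ∧ B)) ∧ (C ∨ ¬C)
= E ∨ ¬(C ∨ ¬¬(C ∧ B))
= E ∨ ¬(C ∨ C ∧ B)
= E ∨ ¬C

E ∨ ¬C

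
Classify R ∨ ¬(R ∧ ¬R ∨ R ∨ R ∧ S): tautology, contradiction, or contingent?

tautology

R ∨ ¬(R ∧ ¬R ∨ R ∨ R ∧ S)
= R ∨ ¬(R ∨ R ∧ S)   (complement / identity)
= R ∨ ¬R   (absorption)
= True   (complement)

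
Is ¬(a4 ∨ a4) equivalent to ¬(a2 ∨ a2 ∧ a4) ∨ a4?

E1: ¬(a4 ∨ a4)
    = ¬a4   (idempotence)
E2: ¬(a2 ∨ a2 ∧ a4) ∨ a4
    = ¬a2 ∨ a4   (absorption)
These differ: at a2=0, a4=1, E1 = 0 but E2 = 1.

No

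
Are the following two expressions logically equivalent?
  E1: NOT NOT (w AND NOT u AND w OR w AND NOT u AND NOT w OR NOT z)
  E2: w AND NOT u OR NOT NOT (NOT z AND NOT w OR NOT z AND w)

Yes

E1: NOT NOT (w AND NOT u AND w OR w AND NOT u AND NOT w OR NOT z)
    = NOT NOT (w AND NOT u OR NOT z)
    = w AND NOT u OR NOT z
E2: w AND NOT u OR NOT NOT (NOT z AND NOT w OR NOT z AND w)
    = w AND NOT u OR NOT NOT NOT z
    = w AND NOT u OR NOT z
Both reduce to w AND NOT u OR NOT z, so they are equivalent.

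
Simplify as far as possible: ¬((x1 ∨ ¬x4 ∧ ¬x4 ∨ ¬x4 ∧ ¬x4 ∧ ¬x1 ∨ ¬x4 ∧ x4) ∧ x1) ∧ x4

¬x1 ∧ x4

¬((x1 ∨ ¬x4 ∧ ¬x4 ∨ ¬x4 ∧ ¬x4 ∧ ¬x1 ∨ ¬x4 ∧ x4) ∧ x1) ∧ x4
= ¬((x1 ∨ ¬x4 ∧ ¬x4 ∨ ¬x4 ∧ x4) ∧ x1) ∧ x4   (absorption)
= ¬((x1 ∨ ¬x4) ∧ x1) ∧ x4   (distribution)
= ¬x1 ∧ x4   (absorption)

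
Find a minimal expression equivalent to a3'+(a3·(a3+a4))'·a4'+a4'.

a3'+a4'

a3'+(a3·(a3+a4))'·a4'+a4'
= a3'+a3'·a4'+a4'   [absorption]
= a3'+a4'   [absorption]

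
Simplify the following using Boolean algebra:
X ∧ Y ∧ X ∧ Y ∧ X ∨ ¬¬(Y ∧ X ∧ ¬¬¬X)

Y ∧ X

X ∧ Y ∧ X ∧ Y ∧ X ∨ ¬¬(Y ∧ X ∧ ¬¬¬X)
= X ∧ Y ∧ X ∧ Y ∧ X ∨ Y ∧ X ∧ ¬¬¬X
= X ∧ Y ∧ X ∨ Y ∧ X ∧ ¬¬¬X
= X ∧ Y ∧ X ∨ Y ∧ X ∧ ¬X
= Y ∧ X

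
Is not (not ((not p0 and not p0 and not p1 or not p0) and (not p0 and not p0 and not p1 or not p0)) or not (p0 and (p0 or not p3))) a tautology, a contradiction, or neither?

not (not ((not p0 and not p0 and not p1 or not p0) and (not p0 and not p0 and not p1 or not p0)) or not (p0 and (p0 or not p3)))
= not (not (not p0 and not p0 and not p1 or not p0 and not p0) or not (p0 and (p0 or not p3)))   [distribution]
= not (not (not p0 and not p0 and not p1 or not p0 and not p0) or not p0)   [absorption]
= (not p0 and not p0 and not p1 or not p0 and not p0) and p0   [De Morgan]
= not p0 and not p0 and p0   [absorption]
= not p0 and p0   [idempotence]
= False   [complement]

contradiction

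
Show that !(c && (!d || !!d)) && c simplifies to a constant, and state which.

!(c && (!d || !!d)) && c
= !(c && (!d || d)) && c   — double negation
= !c && c   — complement / identity
= false   — complement

false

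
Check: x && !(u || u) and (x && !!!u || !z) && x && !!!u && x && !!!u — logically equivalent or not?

Yes

E1: x && !(u || u)
    = x && !u
E2: (x && !!!u || !z) && x && !!!u && x && !!!u
    = x && !!!u && x && !!!u
    = x && !!!u
    = x && !u
Both reduce to x && !u, so they are equivalent.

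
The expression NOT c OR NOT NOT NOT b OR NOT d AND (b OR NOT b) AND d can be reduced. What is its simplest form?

NOT c OR NOT b

NOT c OR NOT NOT NOT b OR NOT d AND (b OR NOT b) AND d
= NOT c OR NOT NOT NOT b OR NOT d AND d
= NOT c OR NOT NOT NOT b
= NOT c OR NOT b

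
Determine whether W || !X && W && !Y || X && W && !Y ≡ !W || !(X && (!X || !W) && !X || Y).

E1: W || !X && W && !Y || X && W && !Y
    = W || W && !Y   [distribution]
    = W   [absorption]
E2: !W || !(X && (!X || !W) && !X || Y)
    = !W || !(X && !X || Y)   [absorption]
    = !W || !Y   [complement / identity]
These differ: at W=0, X=0, Y=1, E1 = 0 but E2 = 1.

No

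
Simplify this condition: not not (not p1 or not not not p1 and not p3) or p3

not not (not p1 or not not not p1 and not p3) or p3
= not not (not p1 or not p1 and not p3) or p3   (double negation)
= not p1 or not p1 and not p3 or p3   (double negation)
= not p1 or p3   (absorption)

not p1 or p3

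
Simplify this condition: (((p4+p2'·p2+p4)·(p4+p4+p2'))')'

(((p4+p2'·p2+p4)·(p4+p4+p2'))')'
= (p4+p2'·p2+p4)·(p4+p4+p2')   — double negation
= (p4+p4)·(p4+p4+p2')   — complement / identity
= p4+p4   — absorption
= p4   — idempotence

p4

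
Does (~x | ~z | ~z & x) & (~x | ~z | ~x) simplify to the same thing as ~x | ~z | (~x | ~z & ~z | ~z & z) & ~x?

E1: (~x | ~z | ~z & x) & (~x | ~z | ~x)
    = (~x | ~z) & (~x | ~z | ~x)   [absorption]
    = ~x | ~z   [absorption]
E2: ~x | ~z | (~x | ~z & ~z | ~z & z) & ~x
    = ~x | ~z | (~x | ~z) & ~x   [distribution]
    = ~x | ~z   [absorption]
Both reduce to ~x | ~z, so they are equivalent.

Yes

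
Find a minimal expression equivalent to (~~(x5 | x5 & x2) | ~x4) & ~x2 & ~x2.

(~~(x5 | x5 & x2) | ~x4) & ~x2 & ~x2
= (x5 | x5 & x2 | ~x4) & ~x2 & ~x2   — double negation
= (x5 | ~x4) & ~x2 & ~x2   — absorption
= (x5 | ~x4) & ~x2   — idempotence

(x5 | ~x4) & ~x2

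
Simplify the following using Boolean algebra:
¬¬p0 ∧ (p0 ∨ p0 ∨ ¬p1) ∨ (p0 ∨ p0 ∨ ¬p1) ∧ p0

¬¬p0 ∧ (p0 ∨ p0 ∨ ¬p1) ∨ (p0 ∨ p0 ∨ ¬p1) ∧ p0
= (¬¬p0 ∨ p0) ∧ (p0 ∨ p0 ∨ ¬p1)
= (p0 ∨ p0) ∧ (p0 ∨ p0 ∨ ¬p1)
= p0 ∨ p0
= p0

p0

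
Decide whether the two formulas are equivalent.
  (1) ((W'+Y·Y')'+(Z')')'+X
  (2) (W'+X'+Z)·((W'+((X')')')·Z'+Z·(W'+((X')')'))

No

E1: ((W'+Y·Y')'+(Z')')'+X
    = ((W')'+(Z')')'+X
    = W'·Z'+X
E2: (W'+X'+Z)·((W'+((X')')')·Z'+Z·(W'+((X')')'))
    = (W'+X'+Z)·(W'+((X')')')
    = (W'+X'+Z)·(W'+X')
    = W'+X'
These differ: at W=1, X=1, Y=0, Z=1, E1 = 1 but E2 = 0.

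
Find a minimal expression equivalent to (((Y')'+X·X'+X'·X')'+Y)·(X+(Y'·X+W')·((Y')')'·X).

(((Y')'+X·X'+X'·X')'+Y)·(X+(Y'·X+W')·((Y')')'·X)
= (((Y')'+X·X'+X'·X')'+Y)·(X+(Y'·X+W')·Y'·X)
= (((Y')'+X')'+Y)·(X+(Y'·X+W')·Y'·X)
= (Y'·X+Y)·(X+(Y'·X+W')·Y'·X)
= (Y'·X+Y)·(X+Y'·X)
= Y'·X+Y·X
= X

X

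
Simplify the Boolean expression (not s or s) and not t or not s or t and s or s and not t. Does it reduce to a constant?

(not s or s) and not t or not s or t and s or s and not t
= (not s or s) and not t or not s or s   (distribution)
= not s or s   (absorption)
= True   (complement)

True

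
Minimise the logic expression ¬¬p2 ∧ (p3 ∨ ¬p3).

¬¬p2 ∧ (p3 ∨ ¬p3)
= ¬¬p2
= p2

p2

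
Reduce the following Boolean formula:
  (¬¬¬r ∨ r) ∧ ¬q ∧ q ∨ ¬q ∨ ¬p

(¬¬¬r ∨ r) ∧ ¬q ∧ q ∨ ¬q ∨ ¬p
= (¬r ∨ r) ∧ ¬q ∧ q ∨ ¬q ∨ ¬p   (double negation)
= ¬q ∧ q ∨ ¬q ∨ ¬p   (complement / identity)
= ¬q ∨ ¬p   (complement / identity)

¬q ∨ ¬p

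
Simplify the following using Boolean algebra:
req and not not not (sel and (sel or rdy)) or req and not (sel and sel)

req and not sel

req and not not not (sel and (sel or rdy)) or req and not (sel and sel)
= req and not not not sel or req and not (sel and sel)   (absorption)
= req and not sel or req and not (sel and sel)   (double negation)
= req and not sel or req and not sel   (idempotence)
= req and not sel   (idempotence)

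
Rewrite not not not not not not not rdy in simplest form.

not rdy

not not not not not not not rdy
= not not not not not rdy
= not not not rdy
= not rdy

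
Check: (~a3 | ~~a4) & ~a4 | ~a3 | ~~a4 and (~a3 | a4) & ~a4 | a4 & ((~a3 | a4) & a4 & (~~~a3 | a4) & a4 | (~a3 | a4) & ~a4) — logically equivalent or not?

Yes

E1: (~a3 | ~~a4) & ~a4 | ~a3 | ~~a4
    = ~a3 | ~~a4   — absorption
    = ~a3 | a4   — double negation
E2: (~a3 | a4) & ~a4 | a4 & ((~a3 | a4) & a4 & (~~~a3 | a4) & a4 | (~a3 | a4) & ~a4)
    = (~a3 | a4) & ~a4 | a4 & ((~a3 | a4) & a4 & (~a3 | a4) & a4 | (~a3 | a4) & ~a4)   — double negation
    = (~a3 | a4) & ~a4 | a4 & ((~a3 | a4) & a4 | (~a3 | a4) & ~a4)   — idempotence
    = (~a3 | a4) & ~a4 | a4 & (~a3 | a4)   — distribution
    = ~a3 | a4   — distribution
Both reduce to ~a3 | a4, so they are equivalent.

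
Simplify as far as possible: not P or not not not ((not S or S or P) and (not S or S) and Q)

not P or not not not ((not S or S or P) and (not S or S) and Q)
= not P or not not not ((not S or S) and Q)   — absorption
= not P or not ((not S or S) and Q)   — double negation
= not P or not Q   — complement / identity

not P or not Q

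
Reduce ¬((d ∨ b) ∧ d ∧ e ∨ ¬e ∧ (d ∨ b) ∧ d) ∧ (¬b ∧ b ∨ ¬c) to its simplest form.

¬((d ∨ b) ∧ d ∧ e ∨ ¬e ∧ (d ∨ b) ∧ d) ∧ (¬b ∧ b ∨ ¬c)
= ¬((d ∨ b) ∧ d) ∧ (¬b ∧ b ∨ ¬c)   (distribution)
= ¬((d ∨ b) ∧ d) ∧ ¬c   (complement / identity)
= ¬d ∧ ¬c   (absorption)

¬d ∧ ¬c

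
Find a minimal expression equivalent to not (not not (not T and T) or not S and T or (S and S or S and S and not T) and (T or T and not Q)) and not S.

not T and not S

not (not not (not T and T) or not S and T or (S and S or S and S and not T) and (T or T and not Q)) and not S
= not (not not (not T and T) or not S and T or (S and S or S and S and not T) and T) and not S
= not (not T and T or not S and T or (S and S or S and S and not T) and T) and not S
= not (not S and T or (S and S or S and S and not T) and T) and not S
= not (not S and T or S and S and T) and not S
= not (not S and T or S and T) and not S
= not T and not S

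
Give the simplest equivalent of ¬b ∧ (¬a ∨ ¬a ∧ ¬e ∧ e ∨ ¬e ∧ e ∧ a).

¬b ∧ ¬a

¬b ∧ (¬a ∨ ¬a ∧ ¬e ∧ e ∨ ¬e ∧ e ∧ a)
= ¬b ∧ (¬a ∨ ¬e ∧ e)   (distribution)
= ¬b ∧ ¬a   (complement / identity)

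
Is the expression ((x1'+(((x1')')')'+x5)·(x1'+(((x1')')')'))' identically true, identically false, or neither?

((x1'+(((x1')')')'+x5)·(x1'+(((x1')')')'))'
= (x1'+(((x1')')')')'
= x1·((x1')')'
= x1·x1'
= 0

identically false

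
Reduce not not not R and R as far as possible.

False

not not not R and R
= not R and R   (double negation)
= False   (complement)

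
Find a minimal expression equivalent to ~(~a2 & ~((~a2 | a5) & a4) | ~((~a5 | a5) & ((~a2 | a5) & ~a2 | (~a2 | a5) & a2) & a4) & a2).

(~a2 | a5) & a4

~(~a2 & ~((~a2 | a5) & a4) | ~((~a5 | a5) & ((~a2 | a5) & ~a2 | (~a2 | a5) & a2) & a4) & a2)
= ~(~a2 & ~((~a2 | a5) & a4) | ~((~a5 | a5) & (~a2 | a5) & a4) & a2)   (distribution)
= ~(~a2 & ~((~a2 | a5) & a4) | ~((~a2 | a5) & a4) & a2)   (complement / identity)
= ~~((~a2 | a5) & a4)   (distribution)
= (~a2 | a5) & a4   (double negation)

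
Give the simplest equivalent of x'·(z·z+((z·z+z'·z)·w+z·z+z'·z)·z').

x'·z

x'·(z·z+((z·z+z'·z)·w+z·z+z'·z)·z')
= x'·(z·z+(z·z+z'·z)·z')   (absorption)
= x'·(z·z+z·z')   (distribution)
= x'·z   (distribution)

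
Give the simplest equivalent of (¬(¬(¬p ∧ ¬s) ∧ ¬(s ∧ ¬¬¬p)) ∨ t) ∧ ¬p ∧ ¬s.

(¬(¬(¬p ∧ ¬s) ∧ ¬(s ∧ ¬¬¬p)) ∨ t) ∧ ¬p ∧ ¬s
= (¬(¬(¬p ∧ ¬s) ∧ ¬(s ∧ ¬p)) ∨ t) ∧ ¬p ∧ ¬s   — double negation
= (¬p ∧ ¬s ∨ s ∧ ¬p ∨ t) ∧ ¬p ∧ ¬s   — De Morgan
= (¬p ∨ t) ∧ ¬p ∧ ¬s   — distribution
= ¬p ∧ ¬s   — absorption

¬p ∧ ¬s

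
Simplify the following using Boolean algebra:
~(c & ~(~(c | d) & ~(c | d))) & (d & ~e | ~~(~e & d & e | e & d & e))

~(c & ~(~(c | d) & ~(c | d))) & (d & ~e | ~~(~e & d & e | e & d & e))
= ~(c & ~(~(c | d) & ~(c | d))) & (d & ~e | ~e & d & e | e & d & e)   (double negation)
= ~(c & (c | d | c | d)) & (d & ~e | ~e & d & e | e & d & e)   (De Morgan)
= ~(c & (c | d)) & (d & ~e | ~e & d & e | e & d & e)   (idempotence)
= ~(c & (c | d)) & (d & ~e | d & e)   (distribution)
= ~(c & (c | d)) & d   (distribution)
= ~c & d   (absorption)

~c & d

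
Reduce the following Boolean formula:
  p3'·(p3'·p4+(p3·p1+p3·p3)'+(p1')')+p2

p3'+p2

p3'·(p3'·p4+(p3·p1+p3·p3)'+(p1')')+p2
= p3'·(p3'·p4+(p3·p1+p3·p3)'+p1)+p2   (double negation)
= p3'·(p3'·p4+(p3·p1+p3)'+p1)+p2   (idempotence)
= p3'·(p3'·p4+p3'+p1)+p2   (absorption)
= p3'·(p3'+p1)+p2   (absorption)
= p3'+p2   (absorption)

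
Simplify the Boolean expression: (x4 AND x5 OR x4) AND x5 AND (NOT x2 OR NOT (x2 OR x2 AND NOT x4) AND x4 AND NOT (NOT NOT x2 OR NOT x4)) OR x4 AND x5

x4 AND x5

(x4 AND x5 OR x4) AND x5 AND (NOT x2 OR NOT (x2 OR x2 AND NOT x4) AND x4 AND NOT (NOT NOT x2 OR NOT x4)) OR x4 AND x5
= (x4 AND x5 OR x4) AND x5 AND (NOT x2 OR NOT x2 AND x4 AND NOT (NOT NOT x2 OR NOT x4)) OR x4 AND x5   — absorption
= (x4 AND x5 OR x4) AND x5 AND (NOT x2 OR NOT x2 AND x4 AND NOT x2 AND x4) OR x4 AND x5   — De Morgan
= (x4 AND x5 OR x4) AND x5 AND (NOT x2 OR NOT x2 AND x4) OR x4 AND x5   — idempotence
= x4 AND x5 AND (NOT x2 OR NOT x2 AND x4) OR x4 AND x5   — absorption
= x4 AND x5 AND NOT x2 OR x4 AND x5   — absorption
= x4 AND x5   — absorption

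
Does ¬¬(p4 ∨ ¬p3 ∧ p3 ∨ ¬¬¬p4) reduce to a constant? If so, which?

yes, True

¬¬(p4 ∨ ¬p3 ∧ p3 ∨ ¬¬¬p4)
= p4 ∨ ¬p3 ∧ p3 ∨ ¬¬¬p4   (double negation)
= p4 ∨ ¬¬¬p4   (complement / identity)
= p4 ∨ ¬p4   (double negation)
= True   (complement)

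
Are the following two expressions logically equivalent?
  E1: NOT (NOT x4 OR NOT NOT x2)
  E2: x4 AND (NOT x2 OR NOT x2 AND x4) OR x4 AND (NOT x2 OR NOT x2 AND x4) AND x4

E1: NOT (NOT x4 OR NOT NOT x2)
    = x4 AND NOT x2   — De Morgan
E2: x4 AND (NOT x2 OR NOT x2 AND x4) OR x4 AND (NOT x2 OR NOT x2 AND x4) AND x4
    = x4 AND (NOT x2 OR NOT x2 AND x4)   — absorption
    = x4 AND NOT x2   — absorption
Both reduce to x4 AND NOT x2, so they are equivalent.

Yes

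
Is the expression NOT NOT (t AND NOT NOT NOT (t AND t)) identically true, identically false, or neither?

NOT NOT (t AND NOT NOT NOT (t AND t))
= NOT NOT (t AND NOT (t AND t))   — double negation
= t AND NOT (t AND t)   — double negation
= t AND NOT t   — idempotence
= FALSE   — complement

identically false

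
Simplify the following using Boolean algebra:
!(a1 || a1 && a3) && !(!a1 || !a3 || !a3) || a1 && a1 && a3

!(a1 || a1 && a3) && !(!a1 || !a3 || !a3) || a1 && a1 && a3
= !(a1 || a1 && a3) && !(!a1 || !a3) || a1 && a1 && a3
= !a1 && !(!a1 || !a3) || a1 && a1 && a3
= !a1 && a1 && a3 || a1 && a1 && a3
= a1 && a3

a1 && a3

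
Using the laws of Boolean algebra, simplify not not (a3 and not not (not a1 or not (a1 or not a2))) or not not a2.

a3 and not a1 or a2

not not (a3 and not not (not a1 or not (a1 or not a2))) or not not a2
= a3 and not not (not a1 or not (a1 or not a2)) or not not a2   (double negation)
= a3 and not not (not a1 or not (a1 or not a2)) or a2   (double negation)
= a3 and not (a1 and (a1 or not a2)) or a2   (De Morgan)
= a3 and not a1 or a2   (absorption)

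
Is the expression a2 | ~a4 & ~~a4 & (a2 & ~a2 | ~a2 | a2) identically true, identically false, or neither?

a2 | ~a4 & ~~a4 & (a2 & ~a2 | ~a2 | a2)
= a2 | ~a4 & a4 & (a2 & ~a2 | ~a2 | a2)   (double negation)
= a2 | ~a4 & a4 & (~a2 | a2)   (complement / identity)
= a2 | ~a4 & a4   (complement / identity)
= a2   (complement / identity)
This depends on a2, so it is not a constant.

neither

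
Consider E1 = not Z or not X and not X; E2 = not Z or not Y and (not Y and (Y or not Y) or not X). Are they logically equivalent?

No

E1: not Z or not X and not X
    = not Z or not X   (idempotence)
E2: not Z or not Y and (not Y and (Y or not Y) or not X)
    = not Z or not Y and (not Y or not X)   (complement / identity)
    = not Z or not Y   (absorption)
These differ: at X=0, Y=1, Z=1, E1 = 1 but E2 = 0.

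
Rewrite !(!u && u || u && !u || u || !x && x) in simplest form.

!u

!(!u && u || u && !u || u || !x && x)
= !(!u && u || u || !x && x)
= !(!u && u || u)
= !u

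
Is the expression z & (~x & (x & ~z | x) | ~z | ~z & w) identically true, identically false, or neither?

identically false

z & (~x & (x & ~z | x) | ~z | ~z & w)
= z & (~x & x | ~z | ~z & w)   [absorption]
= z & (~x & x | ~z)   [absorption]
= z & ~z   [complement / identity]
= 0   [complement]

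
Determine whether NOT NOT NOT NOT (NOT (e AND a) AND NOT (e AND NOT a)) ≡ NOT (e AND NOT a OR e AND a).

E1: NOT NOT NOT NOT (NOT (e AND a) AND NOT (e AND NOT a))
    = NOT NOT (NOT (e AND a) AND NOT (e AND NOT a))
    = NOT (e AND a OR e AND NOT a)
    = NOT e
E2: NOT (e AND NOT a OR e AND a)
    = NOT e
Both reduce to NOT e, so they are equivalent.

Yes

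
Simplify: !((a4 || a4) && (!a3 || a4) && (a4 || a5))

!a4

!((a4 || a4) && (!a3 || a4) && (a4 || a5))
= !((a4 && !a3 || a4) && (a4 || a5))   [distribution]
= !(a4 && (a4 || a5))   [absorption]
= !a4   [absorption]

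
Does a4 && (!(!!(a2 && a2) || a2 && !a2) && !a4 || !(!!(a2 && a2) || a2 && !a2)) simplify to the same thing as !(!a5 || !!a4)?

E1: a4 && (!(!!(a2 && a2) || a2 && !a2) && !a4 || !(!!(a2 && a2) || a2 && !a2))
    = a4 && !(!!(a2 && a2) || a2 && !a2)
    = a4 && !(a2 && a2 || a2 && !a2)
    = a4 && !a2
E2: !(!a5 || !!a4)
    = a5 && !a4
These differ: at a2=0, a4=0, a5=1, E1 = 0 but E2 = 1.

No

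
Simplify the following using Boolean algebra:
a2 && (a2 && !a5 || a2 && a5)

a2 && (a2 && !a5 || a2 && a5)
= a2 && a2   [distribution]
= a2   [idempotence]

a2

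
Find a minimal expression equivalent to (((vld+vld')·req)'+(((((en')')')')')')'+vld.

(((vld+vld')·req)'+(((((en')')')')')')'+vld
= (req'+(((((en')')')')')')'+vld   [complement / identity]
= (req'+(((en')')')')'+vld   [double negation]
= (req'+(en')')'+vld   [double negation]
= req·en'+vld   [De Morgan]

req·en'+vld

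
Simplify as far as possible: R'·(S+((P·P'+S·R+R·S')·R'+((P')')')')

R'·(S+P)

R'·(S+((P·P'+S·R+R·S')·R'+((P')')')')
= R'·(S+((S·R+R·S')·R'+((P')')')')   [complement / identity]
= R'·(S+((S·R+R·S')·R'+P')')   [double negation]
= R'·(S+(R·R'+P')')   [distribution]
= R'·(S+(P')')   [complement / identity]
= R'·(S+P)   [double negation]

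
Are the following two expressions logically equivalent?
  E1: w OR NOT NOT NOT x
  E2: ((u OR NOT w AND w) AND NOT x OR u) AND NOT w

No

E1: w OR NOT NOT NOT x
    = w OR NOT x
E2: ((u OR NOT w AND w) AND NOT x OR u) AND NOT w
    = (u AND NOT x OR u) AND NOT w
    = u AND NOT w
These differ: at u=0, w=1, x=0, E1 = 1 but E2 = 0.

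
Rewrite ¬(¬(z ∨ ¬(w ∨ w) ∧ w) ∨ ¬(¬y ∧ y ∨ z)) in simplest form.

¬(¬(z ∨ ¬(w ∨ w) ∧ w) ∨ ¬(¬y ∧ y ∨ z))
= ¬(¬(z ∨ ¬(w ∨ w) ∧ w) ∨ ¬z)
= ¬(¬(z ∨ ¬w ∧ w) ∨ ¬z)
= ¬(¬z ∨ ¬z)
= z ∧ z
= z

z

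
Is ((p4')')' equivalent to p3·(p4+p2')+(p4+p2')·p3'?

No

E1: ((p4')')'
    = p4'   — double negation
E2: p3·(p4+p2')+(p4+p2')·p3'
    = p4+p2'   — distribution
These differ: at p2=0, p3=0, p4=1, E1 = 0 but E2 = 1.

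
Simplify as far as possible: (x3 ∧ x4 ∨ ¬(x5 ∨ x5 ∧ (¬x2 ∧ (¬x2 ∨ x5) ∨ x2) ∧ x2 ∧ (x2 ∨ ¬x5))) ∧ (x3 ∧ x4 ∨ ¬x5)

(x3 ∧ x4 ∨ ¬(x5 ∨ x5 ∧ (¬x2 ∧ (¬x2 ∨ x5) ∨ x2) ∧ x2 ∧ (x2 ∨ ¬x5))) ∧ (x3 ∧ x4 ∨ ¬x5)
= (x3 ∧ x4 ∨ ¬(x5 ∨ x5 ∧ (¬x2 ∨ x2) ∧ x2 ∧ (x2 ∨ ¬x5))) ∧ (x3 ∧ x4 ∨ ¬x5)   — absorption
= (x3 ∧ x4 ∨ ¬(x5 ∨ x5 ∧ x2 ∧ (x2 ∨ ¬x5))) ∧ (x3 ∧ x4 ∨ ¬x5)   — complement / identity
= (x3 ∧ x4 ∨ ¬(x5 ∨ x5 ∧ x2)) ∧ (x3 ∧ x4 ∨ ¬x5)   — absorption
= (x3 ∧ x4 ∨ ¬x5) ∧ (x3 ∧ x4 ∨ ¬x5)   — absorption
= x3 ∧ x4 ∨ ¬x5   — idempotence

x3 ∧ x4 ∨ ¬x5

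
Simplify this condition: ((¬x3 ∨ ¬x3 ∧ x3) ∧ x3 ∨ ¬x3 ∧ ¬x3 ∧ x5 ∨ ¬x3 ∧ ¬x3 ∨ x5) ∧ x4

((¬x3 ∨ ¬x3 ∧ x3) ∧ x3 ∨ ¬x3 ∧ ¬x3 ∧ x5 ∨ ¬x3 ∧ ¬x3 ∨ x5) ∧ x4
= ((¬x3 ∨ ¬x3 ∧ x3) ∧ x3 ∨ ¬x3 ∧ ¬x3 ∨ x5) ∧ x4   (absorption)
= (¬x3 ∧ x3 ∨ ¬x3 ∧ ¬x3 ∨ x5) ∧ x4   (complement / identity)
= (¬x3 ∨ x5) ∧ x4   (distribution)

(¬x3 ∨ x5) ∧ x4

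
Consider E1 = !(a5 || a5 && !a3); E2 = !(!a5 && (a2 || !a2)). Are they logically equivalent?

E1: !(a5 || a5 && !a3)
    = !a5   [absorption]
E2: !(!a5 && (a2 || !a2))
    = !!a5   [complement / identity]
    = a5   [double negation]
These differ: at a2=0, a3=0, a5=1, E1 = 0 but E2 = 1.

No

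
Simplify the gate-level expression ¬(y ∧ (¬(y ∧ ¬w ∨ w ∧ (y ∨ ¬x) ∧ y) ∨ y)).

¬y

¬(y ∧ (¬(y ∧ ¬w ∨ w ∧ (y ∨ ¬x) ∧ y) ∨ y))
= ¬(y ∧ (¬(y ∧ ¬w ∨ w ∧ y) ∨ y))   (absorption)
= ¬(y ∧ (¬y ∨ y))   (distribution)
= ¬y   (complement / identity)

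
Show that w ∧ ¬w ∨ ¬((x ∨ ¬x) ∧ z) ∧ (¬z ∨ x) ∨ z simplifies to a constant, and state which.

True

w ∧ ¬w ∨ ¬((x ∨ ¬x) ∧ z) ∧ (¬z ∨ x) ∨ z
= ¬((x ∨ ¬x) ∧ z) ∧ (¬z ∨ x) ∨ z   (complement / identity)
= ¬z ∧ (¬z ∨ x) ∨ z   (complement / identity)
= ¬z ∨ z   (absorption)
= True   (complement)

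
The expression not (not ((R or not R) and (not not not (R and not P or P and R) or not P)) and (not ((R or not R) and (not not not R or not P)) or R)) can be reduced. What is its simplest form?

not R or not P

not (not ((R or not R) and (not not not (R and not P or P and R) or not P)) and (not ((R or not R) and (not not not R or not P)) or R))
= not (not ((R or not R) and (not not not R or not P)) and (not ((R or not R) and (not not not R or not P)) or R))   [distribution]
= not not ((R or not R) and (not not not R or not P))   [absorption]
= not not ((R or not R) and (not R or not P))   [double negation]
= (R or not R) and (not R or not P)   [double negation]
= not R or not P   [complement / identity]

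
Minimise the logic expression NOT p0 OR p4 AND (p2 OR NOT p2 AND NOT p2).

NOT p0 OR p4 AND (p2 OR NOT p2 AND NOT p2)
= NOT p0 OR p4 AND (p2 OR NOT p2)   [idempotence]
= NOT p0 OR p4   [complement / identity]

NOT p0 OR p4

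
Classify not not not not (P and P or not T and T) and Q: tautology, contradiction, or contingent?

contingent

not not not not (P and P or not T and T) and Q
= not not (P and P or not T and T) and Q   (double negation)
= not not (P and P) and Q   (complement / identity)
= not not P and Q   (idempotence)
= P and Q   (double negation)
This depends on P, Q, so it is not a constant.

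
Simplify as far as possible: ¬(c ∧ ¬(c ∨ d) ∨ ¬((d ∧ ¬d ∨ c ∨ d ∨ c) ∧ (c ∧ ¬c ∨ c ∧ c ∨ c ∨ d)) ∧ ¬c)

c ∨ d

¬(c ∧ ¬(c ∨ d) ∨ ¬((d ∧ ¬d ∨ c ∨ d ∨ c) ∧ (c ∧ ¬c ∨ c ∧ c ∨ c ∨ d)) ∧ ¬c)
= ¬(c ∧ ¬(c ∨ d) ∨ ¬((d ∧ ¬d ∨ c ∨ d ∨ c) ∧ (c ∨ c ∨ d)) ∧ ¬c)   [distribution]
= ¬(c ∧ ¬(c ∨ d) ∨ ¬((c ∨ d ∨ c) ∧ (c ∨ c ∨ d)) ∧ ¬c)   [complement / identity]
= ¬(c ∧ ¬(c ∨ d) ∨ ¬((c ∨ d ∨ c) ∧ (c ∨ d)) ∧ ¬c)   [idempotence]
= ¬(c ∧ ¬(c ∨ d) ∨ ¬(c ∨ d) ∧ ¬c)   [absorption]
= ¬¬(c ∨ d)   [distribution]
= c ∨ d   [double negation]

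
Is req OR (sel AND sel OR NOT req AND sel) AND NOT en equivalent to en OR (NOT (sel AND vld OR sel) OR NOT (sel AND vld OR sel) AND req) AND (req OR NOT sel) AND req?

E1: req OR (sel AND sel OR NOT req AND sel) AND NOT en
    = req OR (sel OR NOT req) AND sel AND NOT en   [distribution]
    = req OR sel AND NOT en   [absorption]
E2: en OR (NOT (sel AND vld OR sel) OR NOT (sel AND vld OR sel) AND req) AND (req OR NOT sel) AND req
    = en OR NOT (sel AND vld OR sel) AND (req OR NOT sel) AND req   [absorption]
    = en OR NOT sel AND (req OR NOT sel) AND req   [absorption]
    = en OR NOT sel AND req   [absorption]
These differ: at en=1, req=0, sel=1, vld=0, E1 = 0 but E2 = 1.

No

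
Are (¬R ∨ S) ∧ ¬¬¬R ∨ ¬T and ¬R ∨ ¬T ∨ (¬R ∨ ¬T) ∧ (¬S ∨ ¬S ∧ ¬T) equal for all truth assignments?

E1: (¬R ∨ S) ∧ ¬¬¬R ∨ ¬T
    = (¬R ∨ S) ∧ ¬R ∨ ¬T
    = ¬R ∨ ¬T
E2: ¬R ∨ ¬T ∨ (¬R ∨ ¬T) ∧ (¬S ∨ ¬S ∧ ¬T)
    = ¬R ∨ ¬T ∨ (¬R ∨ ¬T) ∧ ¬S
    = ¬R ∨ ¬T
Both reduce to ¬R ∨ ¬T, so they are equivalent.

Yes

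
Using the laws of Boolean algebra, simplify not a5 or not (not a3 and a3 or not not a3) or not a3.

not a5 or not a3

not a5 or not (not a3 and a3 or not not a3) or not a3
= not a5 or not not not a3 or not a3   (complement / identity)
= not a5 or not a3 or not a3   (double negation)
= not a5 or not a3   (idempotence)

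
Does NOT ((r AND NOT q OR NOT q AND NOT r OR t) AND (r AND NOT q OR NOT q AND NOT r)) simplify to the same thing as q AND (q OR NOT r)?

E1: NOT ((r AND NOT q OR NOT q AND NOT r OR t) AND (r AND NOT q OR NOT q AND NOT r))
    = NOT (r AND NOT q OR NOT q AND NOT r)   [absorption]
    = NOT NOT q   [distribution]
    = q   [double negation]
E2: q AND (q OR NOT r)
    = q   [absorption]
Both reduce to q, so they are equivalent.

Yes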